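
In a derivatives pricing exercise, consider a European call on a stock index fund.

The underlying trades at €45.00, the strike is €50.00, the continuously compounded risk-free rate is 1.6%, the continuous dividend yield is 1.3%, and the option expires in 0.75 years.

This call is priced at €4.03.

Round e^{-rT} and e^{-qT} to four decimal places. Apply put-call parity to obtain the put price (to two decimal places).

e^(−qT) = e^(−0.013·0.75) = 0.9903;  e^(−rT) = e^(−0.016·0.75) = 0.9881
Put-call parity: C − P = S·e^(−qT) − K·e^(−rT) = 45·0.9903 − 50·0.9881 = 44.5635 − 49.4050 = -4.8415
P = C − (C − P) = 4.03 − (-4.8415) = 8.8715

€8.87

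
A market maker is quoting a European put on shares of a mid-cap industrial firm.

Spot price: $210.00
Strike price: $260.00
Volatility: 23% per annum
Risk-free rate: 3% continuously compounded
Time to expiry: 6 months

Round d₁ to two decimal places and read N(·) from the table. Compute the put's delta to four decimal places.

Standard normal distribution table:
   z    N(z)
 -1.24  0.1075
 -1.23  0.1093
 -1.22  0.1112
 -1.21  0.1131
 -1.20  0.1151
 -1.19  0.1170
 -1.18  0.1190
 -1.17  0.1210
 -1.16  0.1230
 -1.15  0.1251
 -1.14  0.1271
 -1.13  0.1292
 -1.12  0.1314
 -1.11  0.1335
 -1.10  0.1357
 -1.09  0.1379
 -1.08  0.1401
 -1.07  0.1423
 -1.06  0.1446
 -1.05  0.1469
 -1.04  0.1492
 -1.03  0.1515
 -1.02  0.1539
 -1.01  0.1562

T = 0.5;  σ√T = 0.1626
ln(S/K) + (r + σ²/2)T = ln(210/260) + (0.03 + 0.23²/2)·0.5 = -0.2136 + 0.0282 = -0.1853
d₁ = -0.1853 / 0.1626 = -1.1397 → -1.14
N(d₁) = N(-1.14) = 0.1271
Δ_put = N(d₁) − 1 = 0.1271 − 1 = -0.8729

-0.8729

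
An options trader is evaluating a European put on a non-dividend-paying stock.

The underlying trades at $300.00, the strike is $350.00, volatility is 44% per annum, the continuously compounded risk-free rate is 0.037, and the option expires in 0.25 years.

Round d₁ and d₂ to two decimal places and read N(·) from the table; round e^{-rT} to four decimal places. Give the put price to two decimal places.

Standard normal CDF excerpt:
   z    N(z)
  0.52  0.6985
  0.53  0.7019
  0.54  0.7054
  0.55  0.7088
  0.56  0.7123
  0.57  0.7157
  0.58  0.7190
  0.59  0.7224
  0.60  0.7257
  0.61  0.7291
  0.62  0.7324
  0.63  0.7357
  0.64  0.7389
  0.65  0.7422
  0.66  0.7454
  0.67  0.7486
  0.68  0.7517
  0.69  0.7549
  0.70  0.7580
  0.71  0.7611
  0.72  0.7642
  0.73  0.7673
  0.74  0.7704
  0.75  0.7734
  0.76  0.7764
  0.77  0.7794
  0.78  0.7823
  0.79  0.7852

T = 0.25;  σ√T = 0.2200
d₁ = [ln(300/350) + (0.037 + 0.44²/2)·0.25] / 0.2200 = [-0.1542 + 0.0335] / 0.2200 = -0.5486 ≈ -0.55
d₂ = d₁ − σ√T = -0.5486 − 0.2200 = -0.7686 ≈ -0.77
exp(−rT) = exp(−0.037·0.25) = 0.9908
N(−d₂) = N(0.77) = 0.7794;  N(−d₁) = N(0.55) = 0.7088
P = 350·0.9908·0.7794 − 300·0.7088 = 270.2803 − 212.6400 = 57.6403

$57.64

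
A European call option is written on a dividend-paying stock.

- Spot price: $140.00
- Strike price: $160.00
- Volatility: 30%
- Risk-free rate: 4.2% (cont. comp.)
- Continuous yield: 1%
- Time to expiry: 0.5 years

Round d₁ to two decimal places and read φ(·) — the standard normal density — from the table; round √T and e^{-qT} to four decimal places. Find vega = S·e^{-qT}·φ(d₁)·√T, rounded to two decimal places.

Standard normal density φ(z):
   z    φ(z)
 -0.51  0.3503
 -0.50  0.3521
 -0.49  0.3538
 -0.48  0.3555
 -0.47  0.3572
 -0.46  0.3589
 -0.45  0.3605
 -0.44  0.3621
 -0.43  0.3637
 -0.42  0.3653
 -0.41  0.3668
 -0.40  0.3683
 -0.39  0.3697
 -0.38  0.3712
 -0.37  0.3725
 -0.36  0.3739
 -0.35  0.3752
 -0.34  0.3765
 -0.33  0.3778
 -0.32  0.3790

σ√T = 0.3·√0.5 = 0.2121
d₁ = [ln(140/160) + (0.042 − 0.01 + 0.3²/2)·0.5] / 0.2121 = [-0.1335 + 0.0385] / 0.2121 = -0.4480 → -0.45
√T = √0.5 = 0.7071
φ(d₁) = φ(-0.45) = 0.3605
exp(−qT) = exp(−0.01·0.5) = 0.9950
vega = S·exp(−qT)·φ(d₁)·√T = 140·0.9950·0.3605·0.7071 = 35.5089

35.51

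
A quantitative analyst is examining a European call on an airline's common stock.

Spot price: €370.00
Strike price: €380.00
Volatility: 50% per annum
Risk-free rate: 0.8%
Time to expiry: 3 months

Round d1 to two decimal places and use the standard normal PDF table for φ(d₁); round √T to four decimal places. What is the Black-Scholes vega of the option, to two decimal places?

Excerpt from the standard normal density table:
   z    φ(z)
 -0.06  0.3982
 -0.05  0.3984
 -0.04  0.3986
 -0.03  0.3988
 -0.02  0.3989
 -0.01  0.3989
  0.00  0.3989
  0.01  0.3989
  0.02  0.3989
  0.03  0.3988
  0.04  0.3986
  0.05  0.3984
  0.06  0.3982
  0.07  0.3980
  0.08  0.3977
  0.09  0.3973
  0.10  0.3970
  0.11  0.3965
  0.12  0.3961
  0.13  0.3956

73.78

σ√T = 0.5·√0.25 = 0.2500
d₁ = [ln(370/380) + (0.008 + ½·0.5²)·0.25] / (σ√T) = (-0.0267 + 0.0333) / 0.2500 = 0.0263 which rounds to 0.03
√T = √0.25 = 0.5000
φ(d₁) = φ(0.03) = 0.3988
vega = S·φ(d₁)·√T = 370·0.3988·0.5000 = 73.7780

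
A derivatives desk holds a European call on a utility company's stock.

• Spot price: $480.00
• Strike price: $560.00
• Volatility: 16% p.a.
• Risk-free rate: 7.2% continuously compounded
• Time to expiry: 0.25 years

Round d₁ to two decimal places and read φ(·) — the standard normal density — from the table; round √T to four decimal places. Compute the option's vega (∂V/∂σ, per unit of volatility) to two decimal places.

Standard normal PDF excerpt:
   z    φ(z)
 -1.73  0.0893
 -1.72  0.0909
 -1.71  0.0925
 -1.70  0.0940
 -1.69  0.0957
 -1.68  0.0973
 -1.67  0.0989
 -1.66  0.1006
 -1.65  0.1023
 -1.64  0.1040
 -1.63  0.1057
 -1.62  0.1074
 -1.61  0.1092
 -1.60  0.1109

24.14

σ√T = 0.16 × 0.5000 = 0.0800
ln(S/K) + (r + σ²/2)T = ln(480/560) + (0.072 + 0.16²/2)·0.25 = -0.1542 + 0.0212 = -0.1330
d₁ = -0.1330 / 0.0800 = -1.6619 which rounds to -1.66
√T = √0.25 = 0.5000
φ(d₁) = φ(-1.66) = 0.1006
vega = S·φ(d₁)·√T = 480·0.1006·0.5000 = 24.1440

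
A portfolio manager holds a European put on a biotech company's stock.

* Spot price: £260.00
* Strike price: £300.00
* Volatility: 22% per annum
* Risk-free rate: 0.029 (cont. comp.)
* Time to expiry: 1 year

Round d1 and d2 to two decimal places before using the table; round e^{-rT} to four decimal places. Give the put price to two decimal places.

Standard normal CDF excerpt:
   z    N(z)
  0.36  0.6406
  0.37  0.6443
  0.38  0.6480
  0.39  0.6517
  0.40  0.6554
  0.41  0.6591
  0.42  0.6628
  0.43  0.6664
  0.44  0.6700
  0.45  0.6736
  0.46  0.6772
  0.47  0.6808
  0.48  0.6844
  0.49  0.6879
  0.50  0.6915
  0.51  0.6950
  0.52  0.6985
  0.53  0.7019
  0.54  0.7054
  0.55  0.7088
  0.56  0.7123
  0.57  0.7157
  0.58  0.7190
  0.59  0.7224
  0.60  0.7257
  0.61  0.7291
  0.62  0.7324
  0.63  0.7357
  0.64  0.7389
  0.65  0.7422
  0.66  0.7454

£43.03

T = 1;  σ√T = 0.2200
d₁ = [ln(260/300) + (0.029 + 0.22²/2)·1] / 0.2200 = [-0.1431 + 0.0532] / 0.2200 = -0.4086 ⇒ -0.41
d₂ = d₁ − σ√T = -0.4086 − 0.2200 = -0.6286 ⇒ -0.63
exp(−rT) = exp(−0.029·1) = 0.9714
N(−d₂) = N(0.63) = 0.7357;  N(−d₁) = N(0.41) = 0.6591
P = 300·0.9714·0.7357 − 260·0.6591 = 214.3977 − 171.3660 = 43.0317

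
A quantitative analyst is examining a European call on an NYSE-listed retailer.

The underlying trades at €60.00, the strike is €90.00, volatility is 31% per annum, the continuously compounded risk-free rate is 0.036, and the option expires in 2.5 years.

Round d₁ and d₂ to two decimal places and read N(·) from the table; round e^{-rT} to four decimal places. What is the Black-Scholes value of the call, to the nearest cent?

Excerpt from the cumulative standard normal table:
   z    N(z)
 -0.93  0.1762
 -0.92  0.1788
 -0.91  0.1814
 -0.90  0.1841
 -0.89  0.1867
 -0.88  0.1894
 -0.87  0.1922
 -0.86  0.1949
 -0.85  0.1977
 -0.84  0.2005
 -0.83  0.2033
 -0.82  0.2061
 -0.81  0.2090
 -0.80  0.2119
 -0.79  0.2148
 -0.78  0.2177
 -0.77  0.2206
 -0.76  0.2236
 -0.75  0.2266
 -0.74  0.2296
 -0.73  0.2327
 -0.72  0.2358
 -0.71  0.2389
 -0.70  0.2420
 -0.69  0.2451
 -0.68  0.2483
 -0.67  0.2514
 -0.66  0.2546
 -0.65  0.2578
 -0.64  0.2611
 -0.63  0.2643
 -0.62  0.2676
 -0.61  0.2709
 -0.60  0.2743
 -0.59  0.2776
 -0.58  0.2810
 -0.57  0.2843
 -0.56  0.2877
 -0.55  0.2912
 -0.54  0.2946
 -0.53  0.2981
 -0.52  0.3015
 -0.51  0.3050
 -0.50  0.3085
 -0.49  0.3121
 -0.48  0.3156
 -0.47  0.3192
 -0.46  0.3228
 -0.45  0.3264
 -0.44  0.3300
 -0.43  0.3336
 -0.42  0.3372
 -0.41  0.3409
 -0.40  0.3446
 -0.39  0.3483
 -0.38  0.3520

T = 2.5;  σ√T = 0.4902
ln(S/K) + (r + σ²/2)T = ln(60/90) + (0.036 + 0.31²/2)·2.5 = -0.4055 + 0.2101 = -0.1953
d₁ = -0.1953 / 0.4902 = -0.3985 ≈ -0.40
d₂ = d₁ − σ√T = -0.3985 − 0.4902 = -0.8887 ≈ -0.89
exp(−rT) = exp(−0.036·2.5) = 0.9139
N(d₁) = N(-0.40) = 0.3446;  N(d₂) = N(-0.89) = 0.1867
C = 60·0.3446 − 90·0.9139·0.1867 = 20.6760 − 15.3563 = 5.3197

€5.32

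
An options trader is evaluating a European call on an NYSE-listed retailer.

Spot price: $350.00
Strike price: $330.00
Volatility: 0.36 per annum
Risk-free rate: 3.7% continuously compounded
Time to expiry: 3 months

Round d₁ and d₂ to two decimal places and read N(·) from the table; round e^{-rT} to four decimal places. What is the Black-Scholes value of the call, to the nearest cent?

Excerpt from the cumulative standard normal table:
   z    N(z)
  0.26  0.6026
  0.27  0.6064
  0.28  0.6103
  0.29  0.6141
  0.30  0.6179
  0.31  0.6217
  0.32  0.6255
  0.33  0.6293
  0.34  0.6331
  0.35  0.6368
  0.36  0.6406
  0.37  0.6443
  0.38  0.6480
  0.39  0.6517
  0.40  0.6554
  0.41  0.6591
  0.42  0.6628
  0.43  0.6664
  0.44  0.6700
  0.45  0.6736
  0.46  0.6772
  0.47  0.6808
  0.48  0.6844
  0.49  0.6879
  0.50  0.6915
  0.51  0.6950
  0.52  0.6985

$37.49

σ√T = 0.36 × 0.5000 = 0.1800
d₁ = [ln(350/330) + (0.037 + ½·0.36²)·0.25] / (σ√T) = (0.0588 + 0.0255) / 0.1800 = 0.4683 → 0.47
d₂ = 0.4683 − 0.1800 = 0.2883 → 0.29
e^(−rT) = e^(−0.037·0.25) = 0.9908
N(d₁) = N(0.47) = 0.6808;  N(d₂) = N(0.29) = 0.6141
C = 350·0.6808 − 330·0.9908·0.6141 = 238.2800 − 200.7886 = 37.4914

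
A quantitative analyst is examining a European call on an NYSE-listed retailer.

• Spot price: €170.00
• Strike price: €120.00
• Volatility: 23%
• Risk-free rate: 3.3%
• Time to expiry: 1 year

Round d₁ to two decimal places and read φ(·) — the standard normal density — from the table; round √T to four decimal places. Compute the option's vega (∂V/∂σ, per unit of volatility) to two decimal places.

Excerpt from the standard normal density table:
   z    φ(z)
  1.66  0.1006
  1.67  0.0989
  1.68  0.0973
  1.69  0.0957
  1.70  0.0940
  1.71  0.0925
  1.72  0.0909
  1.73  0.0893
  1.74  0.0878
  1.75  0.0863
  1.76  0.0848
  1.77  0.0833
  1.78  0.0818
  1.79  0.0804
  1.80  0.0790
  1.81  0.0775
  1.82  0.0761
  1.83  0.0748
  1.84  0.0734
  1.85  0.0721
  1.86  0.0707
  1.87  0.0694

14.16

σ√T = 0.23 × 1.0000 = 0.2300
ln(S/K) + (r + σ²/2)T = ln(170/120) + (0.033 + 0.23²/2)·1 = 0.3483 + 0.0595 = 0.4078
d₁ = 0.4078 / 0.2300 = 1.7729 which rounds to 1.77
√T = √1 = 1.0000
φ(d₁) = φ(1.77) = 0.0833
vega = S·φ(d₁)·√T = 170·0.0833·1.0000 = 14.1610
(Vega is the same for a European call and put with the same parameters.)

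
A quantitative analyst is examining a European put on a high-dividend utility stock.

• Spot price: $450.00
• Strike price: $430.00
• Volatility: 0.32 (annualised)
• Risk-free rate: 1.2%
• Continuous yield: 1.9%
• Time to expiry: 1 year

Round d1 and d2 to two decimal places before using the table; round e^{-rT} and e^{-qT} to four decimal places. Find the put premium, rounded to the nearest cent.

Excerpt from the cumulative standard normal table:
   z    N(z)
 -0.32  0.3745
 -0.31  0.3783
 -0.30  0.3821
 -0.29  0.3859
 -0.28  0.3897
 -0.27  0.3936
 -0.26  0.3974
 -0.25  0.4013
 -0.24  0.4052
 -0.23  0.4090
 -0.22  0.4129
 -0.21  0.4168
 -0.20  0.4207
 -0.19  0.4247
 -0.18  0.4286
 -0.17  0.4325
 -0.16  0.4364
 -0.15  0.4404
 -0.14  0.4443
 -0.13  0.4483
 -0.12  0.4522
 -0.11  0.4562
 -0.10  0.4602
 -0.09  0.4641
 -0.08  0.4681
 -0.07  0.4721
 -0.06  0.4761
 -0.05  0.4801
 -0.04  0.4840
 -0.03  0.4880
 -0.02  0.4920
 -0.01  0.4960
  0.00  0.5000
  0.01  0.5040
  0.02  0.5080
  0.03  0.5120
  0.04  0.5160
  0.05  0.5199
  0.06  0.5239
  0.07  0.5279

$47.17

T = 1;  σ√T = 0.3200
d₁ = [ln(450/430) + (0.012 − 0.019 + ½·0.32²)·1] / (σ√T) = (0.0455 + 0.0442) / 0.3200 = 0.2802 ⇒ 0.28
d₂ = 0.2802 − 0.3200 = -0.0398 ⇒ -0.04
e^(−qT) = e^(−0.019·1) = 0.9812;  e^(−rT) = e^(−0.012·1) = 0.9881
N(−d₂) = N(0.04) = 0.5160;  N(−d₁) = N(-0.28) = 0.3897
P = 430·0.9881·0.5160 − 450·0.9812·0.3897 = 219.2396 − 172.0681 = 47.1715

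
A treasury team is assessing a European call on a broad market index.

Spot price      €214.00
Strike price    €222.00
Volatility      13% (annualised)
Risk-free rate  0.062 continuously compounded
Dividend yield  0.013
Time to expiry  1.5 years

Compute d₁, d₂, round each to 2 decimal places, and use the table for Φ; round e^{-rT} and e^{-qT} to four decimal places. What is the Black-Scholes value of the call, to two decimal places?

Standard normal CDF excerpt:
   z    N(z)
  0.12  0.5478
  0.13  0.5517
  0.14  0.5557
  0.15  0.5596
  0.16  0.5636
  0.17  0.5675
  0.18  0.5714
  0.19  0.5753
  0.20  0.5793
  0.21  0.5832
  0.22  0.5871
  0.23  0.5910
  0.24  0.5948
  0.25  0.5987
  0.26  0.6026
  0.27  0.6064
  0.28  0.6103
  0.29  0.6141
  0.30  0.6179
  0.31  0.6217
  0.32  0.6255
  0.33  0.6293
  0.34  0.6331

€17.28

σ√T = 0.13·√1.5 = 0.1592
d₁ = [ln(214/222) + (0.062 − 0.013 + 0.13²/2)·1.5] / 0.1592 = [-0.0367 + 0.0862] / 0.1592 = 0.3107 ⇒ 0.31
d₂ = d₁ − σ√T = 0.3107 − 0.1592 = 0.1515 ⇒ 0.15
e^(−qT) = e^(−0.013·1.5) = 0.9807;  e^(−rT) = e^(−0.062·1.5) = 0.9112
N(d₁) = N(0.31) = 0.6217;  N(d₂) = N(0.15) = 0.5596
C = 214·0.9807·0.6217 − 222·0.9112·0.5596 = 130.4761 − 113.1995 = 17.2766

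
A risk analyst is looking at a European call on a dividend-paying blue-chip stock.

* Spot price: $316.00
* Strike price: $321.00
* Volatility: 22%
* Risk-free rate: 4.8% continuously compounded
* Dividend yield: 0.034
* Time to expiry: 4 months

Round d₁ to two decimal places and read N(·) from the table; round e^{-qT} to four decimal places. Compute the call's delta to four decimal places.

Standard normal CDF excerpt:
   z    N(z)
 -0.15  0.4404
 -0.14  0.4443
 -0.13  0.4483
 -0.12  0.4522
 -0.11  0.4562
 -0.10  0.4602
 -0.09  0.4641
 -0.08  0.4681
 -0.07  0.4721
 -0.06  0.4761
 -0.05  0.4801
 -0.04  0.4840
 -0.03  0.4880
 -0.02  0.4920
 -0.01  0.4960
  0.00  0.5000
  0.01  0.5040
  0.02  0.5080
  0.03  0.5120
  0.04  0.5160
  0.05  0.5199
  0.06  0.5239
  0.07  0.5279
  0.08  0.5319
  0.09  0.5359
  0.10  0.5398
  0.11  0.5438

σ√T = 0.22·√0.3333 = 0.1270
d₁ = [ln(316/321) + (0.048 − 0.034 + 0.22²/2)·0.3333] / 0.1270 = [-0.0157 + 0.0127] / 0.1270 = -0.0233 → -0.02
N(d₁) = N(-0.02) = 0.4920
Δ_call = e^(−qT)·N(d₁) = 0.9887·0.4920 = 0.4864

0.4864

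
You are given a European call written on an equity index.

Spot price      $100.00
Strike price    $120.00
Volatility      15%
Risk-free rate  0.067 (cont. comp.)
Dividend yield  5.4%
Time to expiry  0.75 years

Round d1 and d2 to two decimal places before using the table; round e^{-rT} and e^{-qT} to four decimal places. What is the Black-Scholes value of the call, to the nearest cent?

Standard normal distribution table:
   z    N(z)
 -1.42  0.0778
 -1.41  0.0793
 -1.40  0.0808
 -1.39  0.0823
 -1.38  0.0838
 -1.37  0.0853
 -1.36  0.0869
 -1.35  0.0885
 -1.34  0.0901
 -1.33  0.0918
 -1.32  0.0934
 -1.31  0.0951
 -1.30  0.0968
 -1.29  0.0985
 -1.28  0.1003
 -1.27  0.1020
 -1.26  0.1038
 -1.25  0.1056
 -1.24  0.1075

$0.58

σ√T = 0.15 × 0.8660 = 0.1299
d₁ = [ln(100/120) + (0.067 − 0.054 + 0.15²/2)·0.75] / 0.1299 = [-0.1823 + 0.0182] / 0.1299 = -1.2635 → -1.26
d₂ = d₁ − σ√T = -1.2635 − 0.1299 = -1.3934 → -1.39
exp(−qT) = exp(−0.054·0.75) = 0.9603;  exp(−rT) = exp(−0.067·0.75) = 0.9510
C = 100·0.9603·N(-1.26) − 120·0.9510·N(-1.39) = 100·0.9603·0.1038 − 120·0.9510·0.0823 = 9.9679 − 9.3921 = 0.5758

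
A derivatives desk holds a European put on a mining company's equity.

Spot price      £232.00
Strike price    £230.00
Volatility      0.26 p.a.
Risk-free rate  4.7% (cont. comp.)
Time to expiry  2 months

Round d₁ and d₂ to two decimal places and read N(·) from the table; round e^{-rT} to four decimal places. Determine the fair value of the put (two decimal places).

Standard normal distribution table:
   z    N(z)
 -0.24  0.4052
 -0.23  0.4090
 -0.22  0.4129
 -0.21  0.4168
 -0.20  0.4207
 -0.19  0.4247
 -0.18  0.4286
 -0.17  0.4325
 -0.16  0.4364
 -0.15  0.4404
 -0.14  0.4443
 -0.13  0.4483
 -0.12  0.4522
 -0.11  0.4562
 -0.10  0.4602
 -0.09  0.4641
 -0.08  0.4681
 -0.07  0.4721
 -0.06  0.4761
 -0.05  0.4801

£8.32

T = 0.1667;  σ√T = 0.1061
d₁ = [ln(232/230) + (0.047 + ½·0.26²)·0.1667] / (σ√T) = (0.0087 + 0.0135) / 0.1061 = 0.2084 → 0.21
d₂ = 0.2084 − 0.1061 = 0.1023 → 0.10
exp(−rT) = exp(−0.047·0.1667) = 0.9922
N(−d₂) = N(-0.10) = 0.4602;  N(−d₁) = N(-0.21) = 0.4168
P = 230·0.9922·0.4602 − 232·0.4168 = 105.0204 − 96.6976 = 8.3228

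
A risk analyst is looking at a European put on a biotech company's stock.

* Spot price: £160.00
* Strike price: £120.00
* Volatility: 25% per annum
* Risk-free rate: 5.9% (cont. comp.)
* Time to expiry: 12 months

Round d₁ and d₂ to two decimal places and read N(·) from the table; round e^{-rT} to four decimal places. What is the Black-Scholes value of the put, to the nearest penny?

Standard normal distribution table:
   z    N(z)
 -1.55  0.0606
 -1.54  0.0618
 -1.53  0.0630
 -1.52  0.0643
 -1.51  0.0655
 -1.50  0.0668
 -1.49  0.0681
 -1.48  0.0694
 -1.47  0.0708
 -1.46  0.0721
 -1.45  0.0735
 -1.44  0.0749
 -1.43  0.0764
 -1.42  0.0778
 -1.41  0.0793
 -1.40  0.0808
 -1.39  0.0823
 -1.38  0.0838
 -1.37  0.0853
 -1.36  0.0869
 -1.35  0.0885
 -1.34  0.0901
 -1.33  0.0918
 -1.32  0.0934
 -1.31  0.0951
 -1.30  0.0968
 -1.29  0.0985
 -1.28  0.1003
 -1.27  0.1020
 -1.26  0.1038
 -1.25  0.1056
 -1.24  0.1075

£1.26

σ√T = 0.25·√1 = 0.2500
d₁ = [ln(160/120) + (0.059 + 0.25²/2)·1] / 0.2500 = [0.2877 + 0.0902] / 0.2500 = 1.5117 ≈ 1.51
d₂ = d₁ − σ√T = 1.5117 − 0.2500 = 1.2617 ≈ 1.26
e^(−rT) = e^(−0.059·1) = 0.9427
N(−d₂) = N(-1.26) = 0.1038;  N(−d₁) = N(-1.51) = 0.0655
P = 120·0.9427·0.1038 − 160·0.0655 = 11.7423 − 10.4800 = 1.2623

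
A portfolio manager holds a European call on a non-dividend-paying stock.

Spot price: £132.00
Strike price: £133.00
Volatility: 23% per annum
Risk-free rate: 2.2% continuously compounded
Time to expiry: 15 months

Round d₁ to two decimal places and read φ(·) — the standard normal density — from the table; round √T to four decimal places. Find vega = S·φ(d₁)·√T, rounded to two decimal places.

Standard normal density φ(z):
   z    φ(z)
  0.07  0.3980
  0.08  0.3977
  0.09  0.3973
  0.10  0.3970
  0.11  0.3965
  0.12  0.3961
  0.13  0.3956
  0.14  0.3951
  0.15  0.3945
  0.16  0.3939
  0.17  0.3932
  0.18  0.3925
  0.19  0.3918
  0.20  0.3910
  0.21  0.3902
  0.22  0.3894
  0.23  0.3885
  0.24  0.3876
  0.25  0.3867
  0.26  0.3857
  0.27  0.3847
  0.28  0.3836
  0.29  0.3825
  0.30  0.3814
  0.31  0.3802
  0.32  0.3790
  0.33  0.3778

57.58

σ√T = 0.23·√1.25 = 0.2571
ln(S/K) + (r + σ²/2)T = ln(132/133) + (0.022 + 0.23²/2)·1.25 = -0.0075 + 0.0606 = 0.0530
d₁ = 0.0530 / 0.2571 = 0.2062 → 0.21
√T = √1.25 = 1.1180
φ(d₁) = φ(0.21) = 0.3902
vega = S·φ(d₁)·√T = 132·0.3902·1.1180 = 57.5842
(Vega is the same for a European call and put with the same parameters.)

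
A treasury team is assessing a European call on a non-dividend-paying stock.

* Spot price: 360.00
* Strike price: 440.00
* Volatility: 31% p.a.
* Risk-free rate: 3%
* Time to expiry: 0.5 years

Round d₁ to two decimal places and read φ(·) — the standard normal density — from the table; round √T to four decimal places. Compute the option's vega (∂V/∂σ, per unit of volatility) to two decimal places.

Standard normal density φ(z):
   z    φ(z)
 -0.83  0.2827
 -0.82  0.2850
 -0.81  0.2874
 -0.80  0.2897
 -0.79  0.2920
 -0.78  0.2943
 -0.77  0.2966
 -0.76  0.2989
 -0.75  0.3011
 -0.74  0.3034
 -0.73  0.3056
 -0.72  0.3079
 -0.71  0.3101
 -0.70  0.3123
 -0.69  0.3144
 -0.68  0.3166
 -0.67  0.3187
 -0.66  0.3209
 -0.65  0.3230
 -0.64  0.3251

T = 0.5;  σ√T = 0.2192
d₁ = [ln(360/440) + (0.03 + ½·0.31²)·0.5] / (σ√T) = (-0.2007 + 0.0390) / 0.2192 = -0.7374 ⇒ -0.74
√T = √0.5 = 0.7071
φ(d₁) = φ(-0.74) = 0.3034
vega = S·φ(d₁)·√T = 360·0.3034·0.7071 = 77.2323

77.23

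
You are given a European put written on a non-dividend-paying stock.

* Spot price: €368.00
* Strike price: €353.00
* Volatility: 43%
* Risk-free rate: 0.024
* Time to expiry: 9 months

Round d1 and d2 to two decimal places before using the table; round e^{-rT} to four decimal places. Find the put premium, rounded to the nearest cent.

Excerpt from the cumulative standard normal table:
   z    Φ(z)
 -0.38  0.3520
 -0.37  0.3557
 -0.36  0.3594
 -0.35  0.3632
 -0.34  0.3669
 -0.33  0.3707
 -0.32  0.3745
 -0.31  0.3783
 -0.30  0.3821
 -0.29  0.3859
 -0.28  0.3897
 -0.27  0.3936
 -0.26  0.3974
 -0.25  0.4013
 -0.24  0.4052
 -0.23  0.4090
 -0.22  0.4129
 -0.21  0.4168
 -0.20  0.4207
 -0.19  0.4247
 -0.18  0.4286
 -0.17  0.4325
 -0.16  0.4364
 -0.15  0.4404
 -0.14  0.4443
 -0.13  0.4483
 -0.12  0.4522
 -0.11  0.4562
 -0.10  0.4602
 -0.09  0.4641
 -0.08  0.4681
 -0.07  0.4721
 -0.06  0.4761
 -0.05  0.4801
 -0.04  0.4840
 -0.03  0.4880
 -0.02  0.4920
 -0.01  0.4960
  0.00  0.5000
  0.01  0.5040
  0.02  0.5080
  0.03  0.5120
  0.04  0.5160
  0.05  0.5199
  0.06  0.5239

σ√T = 0.43·√0.75 = 0.3724
d₁ = [ln(368/353) + (0.024 + 0.43²/2)·0.75] / 0.3724 = [0.0416 + 0.0873] / 0.3724 = 0.3463 ⇒ 0.35
d₂ = d₁ − σ√T = 0.3463 − 0.3724 = -0.0261 ⇒ -0.03
e^(−rT) = e^(−0.024·0.75) = 0.9822
N(−d₂) = N(0.03) = 0.5120;  N(−d₁) = N(-0.35) = 0.3632
P = 353·0.9822·0.5120 − 368·0.3632 = 177.5189 − 133.6576 = 43.8613

€43.86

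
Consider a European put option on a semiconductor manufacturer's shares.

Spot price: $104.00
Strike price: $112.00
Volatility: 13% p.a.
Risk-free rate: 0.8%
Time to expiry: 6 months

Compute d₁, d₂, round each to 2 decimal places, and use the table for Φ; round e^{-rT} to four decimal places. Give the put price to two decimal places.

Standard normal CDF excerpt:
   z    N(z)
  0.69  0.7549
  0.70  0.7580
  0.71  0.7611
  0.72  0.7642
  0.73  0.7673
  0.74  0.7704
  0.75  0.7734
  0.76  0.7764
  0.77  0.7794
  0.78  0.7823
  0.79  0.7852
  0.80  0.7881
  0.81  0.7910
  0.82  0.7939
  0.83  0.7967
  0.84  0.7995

T = 0.5;  σ√T = 0.0919
d₁ = [ln(104/112) + (0.008 + ½·0.13²)·0.5] / (σ√T) = (-0.0741 + 0.0082) / 0.0919 = -0.7167 ≈ -0.72
d₂ = -0.7167 − 0.0919 = -0.8086 ≈ -0.81
e^(−rT) = e^(−0.008·0.5) = 0.9960
P = 112·0.9960·N(0.81) − 104·N(0.72) = 112·0.9960·0.7910 − 104·0.7642 = 88.2376 − 79.4768 = 8.7608

$8.76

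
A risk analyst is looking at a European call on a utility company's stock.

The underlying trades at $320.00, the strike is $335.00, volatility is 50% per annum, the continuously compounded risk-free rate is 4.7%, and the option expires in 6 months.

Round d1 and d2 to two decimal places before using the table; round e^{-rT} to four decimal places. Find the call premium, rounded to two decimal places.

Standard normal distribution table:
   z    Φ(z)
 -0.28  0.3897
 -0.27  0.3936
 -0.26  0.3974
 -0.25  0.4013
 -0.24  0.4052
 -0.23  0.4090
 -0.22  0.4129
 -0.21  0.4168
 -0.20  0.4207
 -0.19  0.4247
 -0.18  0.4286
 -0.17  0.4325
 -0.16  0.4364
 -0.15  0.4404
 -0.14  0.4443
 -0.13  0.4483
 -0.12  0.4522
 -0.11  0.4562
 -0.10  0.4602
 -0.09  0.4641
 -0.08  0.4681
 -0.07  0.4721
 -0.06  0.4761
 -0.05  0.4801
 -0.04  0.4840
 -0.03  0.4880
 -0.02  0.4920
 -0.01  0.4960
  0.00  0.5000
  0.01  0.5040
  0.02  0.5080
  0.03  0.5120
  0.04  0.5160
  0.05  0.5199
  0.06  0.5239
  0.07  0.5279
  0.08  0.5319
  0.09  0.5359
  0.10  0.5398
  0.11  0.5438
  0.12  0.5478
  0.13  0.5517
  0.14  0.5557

$41.42

σ√T = 0.5 × 0.7071 = 0.3536
d₁ = [ln(320/335) + (0.047 + 0.5²/2)·0.5] / 0.3536 = [-0.0458 + 0.0860] / 0.3536 = 0.1137 → 0.11
d₂ = d₁ − σ√T = 0.1137 − 0.3536 = -0.2399 → -0.24
exp(−rT) = exp(−0.047·0.5) = 0.9768
N(d₁) = N(0.11) = 0.5438;  N(d₂) = N(-0.24) = 0.4052
C = 320·0.5438 − 335·0.9768·0.4052 = 174.0160 − 132.5928 = 41.4232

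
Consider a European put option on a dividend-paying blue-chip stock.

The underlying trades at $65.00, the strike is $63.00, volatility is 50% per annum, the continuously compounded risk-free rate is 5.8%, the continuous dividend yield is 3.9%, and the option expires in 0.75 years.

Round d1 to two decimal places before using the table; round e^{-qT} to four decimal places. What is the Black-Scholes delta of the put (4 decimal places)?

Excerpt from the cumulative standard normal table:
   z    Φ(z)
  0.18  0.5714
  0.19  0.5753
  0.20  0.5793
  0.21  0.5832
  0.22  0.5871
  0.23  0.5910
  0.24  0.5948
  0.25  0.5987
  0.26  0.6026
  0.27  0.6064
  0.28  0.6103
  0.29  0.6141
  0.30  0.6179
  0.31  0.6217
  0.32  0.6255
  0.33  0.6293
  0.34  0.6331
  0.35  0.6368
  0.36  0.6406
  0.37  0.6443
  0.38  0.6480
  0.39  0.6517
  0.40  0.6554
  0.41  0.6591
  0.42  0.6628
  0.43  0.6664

σ√T = 0.5 × 0.8660 = 0.4330
d₁ = [ln(65/63) + (0.058 − 0.039 + 0.5²/2)·0.75] / 0.4330 = [0.0313 + 0.1080] / 0.4330 = 0.3216 → 0.32
N(d₁) = N(0.32) = 0.6255
Δ_put = exp(−qT)·(N(d₁) − 1) = 0.9712·(0.6255 − 1) = -0.3637

-0.3637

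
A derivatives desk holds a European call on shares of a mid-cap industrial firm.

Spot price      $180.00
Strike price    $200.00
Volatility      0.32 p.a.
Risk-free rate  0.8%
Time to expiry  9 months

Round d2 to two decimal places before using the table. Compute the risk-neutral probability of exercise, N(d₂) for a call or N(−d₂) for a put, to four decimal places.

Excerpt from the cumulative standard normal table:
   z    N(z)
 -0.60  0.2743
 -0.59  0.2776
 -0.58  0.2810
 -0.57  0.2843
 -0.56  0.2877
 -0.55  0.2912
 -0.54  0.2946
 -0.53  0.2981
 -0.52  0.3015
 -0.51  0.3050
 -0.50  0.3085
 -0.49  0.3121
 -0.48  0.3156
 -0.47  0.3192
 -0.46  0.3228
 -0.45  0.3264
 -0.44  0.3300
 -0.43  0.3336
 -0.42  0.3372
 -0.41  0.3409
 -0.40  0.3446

σ√T = 0.32 × 0.8660 = 0.2771
d₁ = [ln(180/200) + (0.008 + 0.32²/2)·0.75] / 0.2771 = [-0.1054 + 0.0444] / 0.2771 = -0.2200 ⇒ -0.22
d₂ = d₁ − σ√T = -0.2200 − 0.2771 = -0.4971 ⇒ -0.50
Risk-neutral Pr[S_T > K] = N(d₂) = N(-0.50) = 0.3085

0.3085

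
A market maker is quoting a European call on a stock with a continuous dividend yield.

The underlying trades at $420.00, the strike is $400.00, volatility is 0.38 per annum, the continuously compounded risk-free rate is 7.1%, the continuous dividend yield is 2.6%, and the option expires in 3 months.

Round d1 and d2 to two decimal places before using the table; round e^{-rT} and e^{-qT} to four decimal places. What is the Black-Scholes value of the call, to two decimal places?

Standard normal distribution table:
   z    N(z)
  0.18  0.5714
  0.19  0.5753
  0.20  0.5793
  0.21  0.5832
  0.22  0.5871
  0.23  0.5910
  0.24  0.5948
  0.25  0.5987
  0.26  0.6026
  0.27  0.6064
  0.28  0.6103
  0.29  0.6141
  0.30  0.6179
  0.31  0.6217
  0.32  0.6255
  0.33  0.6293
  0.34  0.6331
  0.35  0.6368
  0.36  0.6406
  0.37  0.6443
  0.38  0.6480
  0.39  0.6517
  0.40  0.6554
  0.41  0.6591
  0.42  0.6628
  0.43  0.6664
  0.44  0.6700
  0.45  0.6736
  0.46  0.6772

$44.32

σ√T = 0.38 × 0.5000 = 0.1900
d₁ = [ln(420/400) + (0.071 − 0.026 + 0.38²/2)·0.25] / 0.1900 = [0.0488 + 0.0293] / 0.1900 = 0.4110 which rounds to 0.41
d₂ = d₁ − σ√T = 0.4110 − 0.1900 = 0.2210 which rounds to 0.22
e^(−qT) = e^(−0.026·0.25) = 0.9935;  e^(−rT) = e^(−0.071·0.25) = 0.9824
C = 420·0.9935·N(0.41) − 400·0.9824·N(0.22) = 420·0.9935·0.6591 − 400·0.9824·0.5871 = 275.0227 − 230.7068 = 44.3158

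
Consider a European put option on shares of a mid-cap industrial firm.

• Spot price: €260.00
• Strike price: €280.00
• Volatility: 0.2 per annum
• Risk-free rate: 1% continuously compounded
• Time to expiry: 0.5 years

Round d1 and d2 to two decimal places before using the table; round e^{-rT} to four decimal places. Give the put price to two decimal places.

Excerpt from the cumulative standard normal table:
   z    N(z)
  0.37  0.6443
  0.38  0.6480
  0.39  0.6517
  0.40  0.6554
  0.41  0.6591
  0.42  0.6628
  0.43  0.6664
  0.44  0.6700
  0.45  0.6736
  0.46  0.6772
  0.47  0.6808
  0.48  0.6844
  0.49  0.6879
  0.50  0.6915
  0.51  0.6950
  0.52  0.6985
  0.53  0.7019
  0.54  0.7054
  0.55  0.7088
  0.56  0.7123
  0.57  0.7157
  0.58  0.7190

€26.12

T = 0.5;  σ√T = 0.1414
d₁ = [ln(260/280) + (0.01 + 0.2²/2)·0.5] / 0.1414 = [-0.0741 + 0.0150] / 0.1414 = -0.4180 → -0.42
d₂ = d₁ − σ√T = -0.4180 − 0.1414 = -0.5594 → -0.56
exp(−rT) = exp(−0.01·0.5) = 0.9950
N(−d₂) = N(0.56) = 0.7123;  N(−d₁) = N(0.42) = 0.6628
P = 280·0.9950·0.7123 − 260·0.6628 = 198.4468 − 172.3280 = 26.1188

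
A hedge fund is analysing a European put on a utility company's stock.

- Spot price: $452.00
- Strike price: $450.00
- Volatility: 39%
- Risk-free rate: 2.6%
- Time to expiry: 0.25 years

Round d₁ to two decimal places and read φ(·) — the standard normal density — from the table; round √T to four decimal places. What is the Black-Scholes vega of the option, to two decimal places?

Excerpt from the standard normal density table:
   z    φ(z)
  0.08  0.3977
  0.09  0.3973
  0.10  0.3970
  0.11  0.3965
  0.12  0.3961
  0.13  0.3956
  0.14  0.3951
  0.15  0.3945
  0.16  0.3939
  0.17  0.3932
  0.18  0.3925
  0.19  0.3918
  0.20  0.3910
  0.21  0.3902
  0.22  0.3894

89.16

σ√T = 0.39·√0.25 = 0.1950
d₁ = [ln(452/450) + (0.026 + 0.39²/2)·0.25] / 0.1950 = [0.0044 + 0.0255] / 0.1950 = 0.1536 ⇒ 0.15
√T = √0.25 = 0.5000
φ(d₁) = φ(0.15) = 0.3945
vega = S·φ(d₁)·√T = 452·0.3945·0.5000 = 89.1570
(Call and put vega coincide under Black-Scholes.)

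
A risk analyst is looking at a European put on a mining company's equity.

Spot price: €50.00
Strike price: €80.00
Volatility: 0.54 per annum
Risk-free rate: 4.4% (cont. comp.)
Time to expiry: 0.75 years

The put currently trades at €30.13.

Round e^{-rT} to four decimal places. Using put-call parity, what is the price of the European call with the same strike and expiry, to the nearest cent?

€2.73

exp(−rT) = exp(−0.044·0.75) = 0.9675
Put-call parity: C − P = S − K·e^(−rT) = 50 − 80·0.9675 = 50 − 77.4000 = -27.4000
C = P + (C − P) = 30.13 + (-27.4000) = 2.7300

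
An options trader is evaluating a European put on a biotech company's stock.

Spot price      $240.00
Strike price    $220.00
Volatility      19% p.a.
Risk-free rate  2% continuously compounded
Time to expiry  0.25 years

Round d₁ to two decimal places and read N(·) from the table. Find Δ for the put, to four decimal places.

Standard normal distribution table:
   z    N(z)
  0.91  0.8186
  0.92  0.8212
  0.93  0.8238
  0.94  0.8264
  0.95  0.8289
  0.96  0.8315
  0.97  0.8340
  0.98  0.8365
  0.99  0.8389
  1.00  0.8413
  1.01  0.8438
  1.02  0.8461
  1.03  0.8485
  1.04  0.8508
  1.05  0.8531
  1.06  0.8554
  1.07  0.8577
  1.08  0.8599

-0.1539

T = 0.25;  σ√T = 0.0950
d₁ = [ln(240/220) + (0.02 + 0.19²/2)·0.25] / 0.0950 = [0.0870 + 0.0095] / 0.0950 = 1.0160 ⇒ 1.02
N(d₁) = N(1.02) = 0.8461
Δ_put = N(d₁) − 1 = 0.8461 − 1 = -0.1539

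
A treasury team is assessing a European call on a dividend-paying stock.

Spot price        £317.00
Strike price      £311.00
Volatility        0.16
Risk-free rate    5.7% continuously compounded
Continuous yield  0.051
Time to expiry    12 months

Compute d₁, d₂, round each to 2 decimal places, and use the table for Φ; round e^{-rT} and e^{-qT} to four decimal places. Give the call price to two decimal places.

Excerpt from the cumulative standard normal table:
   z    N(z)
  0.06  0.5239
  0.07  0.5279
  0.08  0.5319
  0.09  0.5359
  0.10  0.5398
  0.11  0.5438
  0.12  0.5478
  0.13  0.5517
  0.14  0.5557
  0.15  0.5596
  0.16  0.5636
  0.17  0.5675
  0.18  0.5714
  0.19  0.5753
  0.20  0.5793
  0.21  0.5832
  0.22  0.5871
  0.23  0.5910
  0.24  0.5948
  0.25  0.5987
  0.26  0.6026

£22.92

σ√T = 0.16·√1 = 0.1600
d₁ = [ln(317/311) + (0.057 − 0.051 + 0.16²/2)·1] / 0.1600 = [0.0191 + 0.0188] / 0.1600 = 0.2369 → 0.24
d₂ = d₁ − σ√T = 0.2369 − 0.1600 = 0.0769 → 0.08
exp(−qT) = exp(−0.051·1) = 0.9503;  exp(−rT) = exp(−0.057·1) = 0.9446
C = 317·0.9503·N(0.24) − 311·0.9446·N(0.08) = 317·0.9503·0.5948 − 311·0.9446·0.5319 = 179.1806 − 156.2566 = 22.9240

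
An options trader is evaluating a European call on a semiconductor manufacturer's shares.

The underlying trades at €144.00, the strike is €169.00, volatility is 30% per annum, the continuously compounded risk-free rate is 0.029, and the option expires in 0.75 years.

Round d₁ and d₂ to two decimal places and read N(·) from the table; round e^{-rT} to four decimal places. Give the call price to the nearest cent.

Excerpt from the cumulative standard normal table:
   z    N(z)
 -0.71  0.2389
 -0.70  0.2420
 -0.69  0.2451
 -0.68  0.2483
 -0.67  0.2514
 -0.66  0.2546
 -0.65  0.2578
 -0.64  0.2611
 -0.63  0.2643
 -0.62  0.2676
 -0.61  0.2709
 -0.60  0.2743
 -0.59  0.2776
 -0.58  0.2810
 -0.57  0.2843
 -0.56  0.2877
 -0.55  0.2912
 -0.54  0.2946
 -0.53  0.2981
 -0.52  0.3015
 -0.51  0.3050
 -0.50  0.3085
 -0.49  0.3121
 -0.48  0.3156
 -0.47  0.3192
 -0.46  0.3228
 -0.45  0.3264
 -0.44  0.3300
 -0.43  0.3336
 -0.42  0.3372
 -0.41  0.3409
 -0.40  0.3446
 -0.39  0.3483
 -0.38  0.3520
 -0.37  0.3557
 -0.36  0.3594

€7.52

T = 0.75;  σ√T = 0.2598
d₁ = [ln(144/169) + (0.029 + 0.3²/2)·0.75] / 0.2598 = [-0.1601 + 0.0555] / 0.2598 = -0.4025 ≈ -0.40
d₂ = d₁ − σ√T = -0.4025 − 0.2598 = -0.6624 ≈ -0.66
e^(−rT) = e^(−0.029·0.75) = 0.9785
C = 144·N(-0.40) − 169·0.9785·N(-0.66) = 144·0.3446 − 169·0.9785·0.2546 = 49.6224 − 42.1023 = 7.5201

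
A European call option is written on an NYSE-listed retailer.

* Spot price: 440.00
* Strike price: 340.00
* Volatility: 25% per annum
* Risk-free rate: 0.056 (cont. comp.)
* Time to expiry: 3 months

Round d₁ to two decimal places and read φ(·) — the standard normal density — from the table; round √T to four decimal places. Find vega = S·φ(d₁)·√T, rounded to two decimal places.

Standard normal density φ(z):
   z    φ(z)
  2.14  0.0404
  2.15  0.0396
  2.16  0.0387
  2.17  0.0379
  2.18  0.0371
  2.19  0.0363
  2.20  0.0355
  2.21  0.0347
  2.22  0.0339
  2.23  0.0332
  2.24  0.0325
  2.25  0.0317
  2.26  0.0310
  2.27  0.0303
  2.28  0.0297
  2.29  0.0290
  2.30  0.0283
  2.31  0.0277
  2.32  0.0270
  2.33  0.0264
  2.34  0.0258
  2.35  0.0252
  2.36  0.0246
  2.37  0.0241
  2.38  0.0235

σ√T = 0.25·√0.25 = 0.1250
d₁ = [ln(440/340) + (0.056 + 0.25²/2)·0.25] / 0.1250 = [0.2578 + 0.0218] / 0.1250 = 2.2371 ≈ 2.24
√T = √0.25 = 0.5000
φ(d₁) = φ(2.24) = 0.0325
vega = S·φ(d₁)·√T = 440·0.0325·0.5000 = 7.1500
(Call and put vega coincide under Black-Scholes.)

7.15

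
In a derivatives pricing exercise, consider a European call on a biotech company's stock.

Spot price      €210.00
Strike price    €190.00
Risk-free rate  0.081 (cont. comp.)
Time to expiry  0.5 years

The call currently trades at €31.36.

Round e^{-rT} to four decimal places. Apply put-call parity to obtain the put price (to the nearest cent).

exp(−rT) = exp(−0.081·0.5) = 0.9603
Put-call parity: C − P = S − K·e^(−rT) = 210 − 190·0.9603 = 210 − 182.4570 = 27.5430
P = C − (C − P) = 31.36 − (27.5430) = 3.8170

€3.82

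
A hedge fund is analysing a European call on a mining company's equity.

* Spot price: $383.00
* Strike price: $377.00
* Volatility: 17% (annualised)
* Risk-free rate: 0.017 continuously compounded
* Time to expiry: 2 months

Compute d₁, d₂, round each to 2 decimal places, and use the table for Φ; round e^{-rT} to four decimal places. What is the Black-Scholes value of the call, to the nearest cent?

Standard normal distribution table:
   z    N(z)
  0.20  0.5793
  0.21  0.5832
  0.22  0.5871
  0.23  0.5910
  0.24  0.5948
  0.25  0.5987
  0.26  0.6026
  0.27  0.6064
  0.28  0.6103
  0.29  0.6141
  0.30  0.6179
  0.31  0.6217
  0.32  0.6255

$14.47

σ√T = 0.17 × 0.4082 = 0.0694
d₁ = [ln(383/377) + (0.017 + ½·0.17²)·0.1667] / (σ√T) = (0.0158 + 0.0052) / 0.0694 = 0.3030 ⇒ 0.30
d₂ = 0.3030 − 0.0694 = 0.2336 ⇒ 0.23
e^(−rT) = e^(−0.017·0.1667) = 0.9972
C = 383·N(0.30) − 377·0.9972·N(0.23) = 383·0.6179 − 377·0.9972·0.5910 = 236.6557 − 222.1831 = 14.4726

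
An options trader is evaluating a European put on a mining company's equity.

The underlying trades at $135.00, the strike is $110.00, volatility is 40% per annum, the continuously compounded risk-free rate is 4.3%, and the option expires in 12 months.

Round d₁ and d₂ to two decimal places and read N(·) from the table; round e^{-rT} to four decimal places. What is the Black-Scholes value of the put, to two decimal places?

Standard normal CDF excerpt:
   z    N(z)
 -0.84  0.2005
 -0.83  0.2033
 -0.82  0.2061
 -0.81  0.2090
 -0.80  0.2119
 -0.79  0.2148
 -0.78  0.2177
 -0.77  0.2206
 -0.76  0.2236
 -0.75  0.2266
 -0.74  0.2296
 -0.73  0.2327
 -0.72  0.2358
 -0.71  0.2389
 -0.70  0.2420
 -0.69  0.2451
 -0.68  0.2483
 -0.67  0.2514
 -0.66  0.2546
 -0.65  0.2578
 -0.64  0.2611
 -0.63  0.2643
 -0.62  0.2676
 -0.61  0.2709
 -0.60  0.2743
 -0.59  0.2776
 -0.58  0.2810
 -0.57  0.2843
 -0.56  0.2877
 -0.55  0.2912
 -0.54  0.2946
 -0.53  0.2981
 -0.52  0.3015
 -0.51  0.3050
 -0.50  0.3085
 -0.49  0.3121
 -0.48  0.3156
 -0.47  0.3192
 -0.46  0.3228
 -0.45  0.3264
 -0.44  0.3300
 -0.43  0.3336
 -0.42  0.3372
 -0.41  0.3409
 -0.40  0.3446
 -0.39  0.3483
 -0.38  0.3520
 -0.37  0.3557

$7.71

σ√T = 0.4 × 1.0000 = 0.4000
d₁ = [ln(135/110) + (0.043 + 0.4²/2)·1] / 0.4000 = [0.2048 + 0.1230] / 0.4000 = 0.8195 which rounds to 0.82
d₂ = d₁ − σ√T = 0.8195 − 0.4000 = 0.4195 which rounds to 0.42
exp(−rT) = exp(−0.043·1) = 0.9579
N(−d₂) = N(-0.42) = 0.3372;  N(−d₁) = N(-0.82) = 0.2061
P = 110·0.9579·0.3372 − 135·0.2061 = 35.5304 − 27.8235 = 7.7069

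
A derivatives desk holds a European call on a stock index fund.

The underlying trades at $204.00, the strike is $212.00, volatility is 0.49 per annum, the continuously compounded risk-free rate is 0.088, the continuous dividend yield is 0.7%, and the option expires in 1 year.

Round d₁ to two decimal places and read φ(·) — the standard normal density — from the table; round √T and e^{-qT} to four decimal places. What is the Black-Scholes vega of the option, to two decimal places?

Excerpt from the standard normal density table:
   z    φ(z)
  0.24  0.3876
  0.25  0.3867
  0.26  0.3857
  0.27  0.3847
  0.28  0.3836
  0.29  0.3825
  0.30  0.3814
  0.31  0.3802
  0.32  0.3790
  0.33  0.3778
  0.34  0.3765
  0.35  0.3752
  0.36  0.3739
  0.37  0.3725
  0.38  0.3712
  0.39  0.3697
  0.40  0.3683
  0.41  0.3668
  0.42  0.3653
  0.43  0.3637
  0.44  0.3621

σ√T = 0.49·√1 = 0.4900
d₁ = [ln(204/212) + (0.088 − 0.007 + 0.49²/2)·1] / 0.4900 = [-0.0385 + 0.2010] / 0.4900 = 0.3318 ⇒ 0.33
√T = √1 = 1.0000
φ(d₁) = φ(0.33) = 0.3778
e^(−qT) = e^(−0.007·1) = 0.9930
vega = S·e^(−qT)·φ(d₁)·√T = 204·0.9930·0.3778·1.0000 = 76.5317

76.53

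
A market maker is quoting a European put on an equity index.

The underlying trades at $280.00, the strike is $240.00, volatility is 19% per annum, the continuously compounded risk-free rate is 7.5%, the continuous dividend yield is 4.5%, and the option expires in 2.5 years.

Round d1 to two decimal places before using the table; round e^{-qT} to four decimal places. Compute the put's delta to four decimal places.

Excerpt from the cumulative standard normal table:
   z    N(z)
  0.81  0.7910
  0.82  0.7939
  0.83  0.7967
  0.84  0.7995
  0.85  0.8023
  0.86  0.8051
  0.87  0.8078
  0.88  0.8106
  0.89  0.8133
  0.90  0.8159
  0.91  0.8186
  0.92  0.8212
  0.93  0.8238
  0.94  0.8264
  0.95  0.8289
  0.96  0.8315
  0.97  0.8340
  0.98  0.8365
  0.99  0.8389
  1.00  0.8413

-0.1621

σ√T = 0.19 × 1.5811 = 0.3004
ln(S/K) + (r − q + σ²/2)T = ln(280/240) + (0.075 − 0.045 + 0.19²/2)·2.5 = 0.1542 + 0.1201 = 0.2743
d₁ = 0.2743 / 0.3004 = 0.9130 ≈ 0.91
N(d₁) = N(0.91) = 0.8186
Δ_put = e^(−qT)·(N(d₁) − 1) = 0.8936·(0.8186 − 1) = -0.1621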